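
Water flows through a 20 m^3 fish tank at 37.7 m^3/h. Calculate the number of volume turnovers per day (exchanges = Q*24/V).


Daily flow volume = 37.7 m^3/h * 24 h = 904.8 m^3/day
Exchanges = daily flow / tank volume = 904.8 / 20 = 45.24 exchanges/day

45.24 exchanges/day


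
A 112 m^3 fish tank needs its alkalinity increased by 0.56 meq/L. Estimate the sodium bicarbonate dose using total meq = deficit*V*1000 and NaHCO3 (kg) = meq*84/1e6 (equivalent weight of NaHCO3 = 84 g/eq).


Tank volume in L = 112 m^3 * 1000 = 112000 L
Total meq required = 0.56 meq/L * 112000 L = 62720 meq
NaHCO3 mass = 62720 meq * 84 mg/meq / 1e6 = 5.26848 kg

5.26848 kg


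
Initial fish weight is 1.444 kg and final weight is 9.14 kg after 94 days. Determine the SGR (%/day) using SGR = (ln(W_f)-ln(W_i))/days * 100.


ln(W_f) = ln(9.14) = 2.2126604
ln(W_i) = ln(1.444) = 0.36741704
ln(W_f) - ln(W_i) = 2.2126604 - 0.36741704 = 1.8452434
SGR = 1.8452434 / 94 * 100 = 1.96302 %/day

1.96302 %/day


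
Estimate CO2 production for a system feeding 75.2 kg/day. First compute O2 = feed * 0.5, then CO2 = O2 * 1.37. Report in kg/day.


O2 = 75.2 * 0.5 = 37.6
CO2 = 37.6 * 1.37 = 51.512

51.512 kg/day


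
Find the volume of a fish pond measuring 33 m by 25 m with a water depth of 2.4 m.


Base area = L * W = 33 * 25 = 825 m^2
Volume = area * depth = 825 * 2.4 = 1980 m^3

1980 m^3


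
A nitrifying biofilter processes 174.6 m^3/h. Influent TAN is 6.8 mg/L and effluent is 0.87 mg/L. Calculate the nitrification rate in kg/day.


Concentration drop: TAN_in - TAN_out = 6.8 - 0.87 = 5.93 mg/L
Hourly TAN removed = Q * dTAN = 174.6 m^3/h * 5.93 mg/L = 1035.378 g/h  (m^3/h * mg/L = g/h)
Daily TAN removed = 1035.378 * 24 = 24849.072 g/day
Convert to kg/day: 24849.072 / 1000 = 24.849072 kg/day

24.849072 kg/day


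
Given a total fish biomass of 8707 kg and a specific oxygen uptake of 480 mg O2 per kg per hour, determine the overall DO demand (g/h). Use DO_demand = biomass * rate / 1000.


Total O2 consumption (mg/h) = 8707 kg * 480 mg/(kg*h) = 4179360 mg/h
Convert to g/h: 4179360 / 1000 = 4179.36 g/h

4179.36 g/h


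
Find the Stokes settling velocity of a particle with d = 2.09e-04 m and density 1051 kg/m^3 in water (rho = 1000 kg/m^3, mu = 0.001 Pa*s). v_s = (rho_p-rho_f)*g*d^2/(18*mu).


Density difference: rho_p - rho_f = 1051 - 1000 = 51 kg/m^3
d^2 = (2.09e-04)^2 = 4.3681e-08 m^2
Numerator = (rho_p - rho_f) * g * d^2 = 51 * 9.81 * 4.3681e-08 = 2.1854041e-05
Denominator = 18 * mu = 18 * 0.001 = 0.018
v_s = 2.1854041e-05 / 0.018 = 0.00121411 m/s
Check: Re = rho_f * v_s * d / mu = 1000 * 0.00121411 * 2.09e-04 / 0.001 = 0.254 < 1, so Stokes' law applies.

0.00121411 m/s


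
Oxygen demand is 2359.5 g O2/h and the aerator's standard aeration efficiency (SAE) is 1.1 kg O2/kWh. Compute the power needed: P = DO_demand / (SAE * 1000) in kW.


SAE in g O2/kWh = 1.1 * 1000 = 1100 g/kWh
P = DO_demand / SAE_g = 2359.5 / 1100 = 2.145 kW

2.145 kW


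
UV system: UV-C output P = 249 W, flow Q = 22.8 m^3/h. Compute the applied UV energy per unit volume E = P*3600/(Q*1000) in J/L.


Energy delivered per hour = 249 W * 3600 s = 896400 J/h
Volume treated per hour = 22.8 m^3/h * 1000 = 22800 L/h
dose = 896400 / 22800 = 39.3158 J/L

39.3158 J/L


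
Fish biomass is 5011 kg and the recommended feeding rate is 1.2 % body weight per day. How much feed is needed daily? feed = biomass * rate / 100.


Feeding rate fraction = 1.2% / 100 = 0.012
Daily feed = 5011 kg * 0.012 = 60.132 kg/day

60.132 kg/day


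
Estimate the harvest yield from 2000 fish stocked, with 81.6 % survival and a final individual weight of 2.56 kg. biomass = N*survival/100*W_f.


Survivors = 2000 * 81.6/100 = 1632 fish
Harvest biomass = survivors * W_f = 1632 * 2.56 = 4177.92 kg

4177.92 kg


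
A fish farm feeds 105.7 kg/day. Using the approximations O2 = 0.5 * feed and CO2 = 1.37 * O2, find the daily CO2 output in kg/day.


O2 = 105.7 * 0.5 = 52.85
CO2 = 52.85 * 1.37 = 72.4045

72.4045 kg/day


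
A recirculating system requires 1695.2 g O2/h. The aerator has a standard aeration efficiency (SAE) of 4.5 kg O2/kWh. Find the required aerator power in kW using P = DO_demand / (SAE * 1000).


SAE in g O2/kWh = 4.5 * 1000 = 4500 g/kWh
P = DO_demand / SAE_g = 1695.2 / 4500 = 0.376711 kW

0.376711 kW


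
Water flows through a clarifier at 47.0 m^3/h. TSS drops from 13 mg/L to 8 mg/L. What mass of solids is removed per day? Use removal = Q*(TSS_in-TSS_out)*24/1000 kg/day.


Concentration drop: TSS_in - TSS_out = 13 - 8 = 5 mg/L
Hourly solids removed = Q * dTSS = 47.0 m^3/h * 5 mg/L = 235 g/h  (m^3/h * mg/L = g/h)
Daily solids removed = 235 * 24 = 5640 g/day
Convert g to kg: 5640 / 1000 = 5.64 kg/day

5.64 kg/day


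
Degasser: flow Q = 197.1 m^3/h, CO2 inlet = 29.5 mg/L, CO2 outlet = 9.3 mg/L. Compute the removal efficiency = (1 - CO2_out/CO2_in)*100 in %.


CO2_out / CO2_in = 9.3 / 29.5 = 0.31525424
Fraction remaining = 0.31525424
efficiency = (1 - 0.31525424) * 100 = 68.4746 %

68.4746 %


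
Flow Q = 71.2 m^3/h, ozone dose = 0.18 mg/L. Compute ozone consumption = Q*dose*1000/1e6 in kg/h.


O3 demand (mg/h) = Q * dose * 1000 = 71.2 * 0.18 * 1000 = 12816 mg/h
Convert mg to kg: 12816 / 1e6 = 0.012816 kg/h

0.012816 kg/h


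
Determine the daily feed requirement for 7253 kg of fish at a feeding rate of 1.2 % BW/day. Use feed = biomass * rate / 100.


Feeding rate fraction = 1.2% / 100 = 0.012
Daily feed = 7253 kg * 0.012 = 87.036 kg/day

87.036 kg/day


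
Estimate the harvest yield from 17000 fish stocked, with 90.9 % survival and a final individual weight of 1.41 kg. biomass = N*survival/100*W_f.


Survivors = 17000 * 90.9/100 = 15453 fish
Harvest biomass = survivors * W_f = 15453 * 1.41 = 21788.73 kg

21788.73 kg


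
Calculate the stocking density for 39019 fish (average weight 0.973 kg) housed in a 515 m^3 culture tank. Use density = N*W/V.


Total biomass = 39019 fish * 0.973 kg = 37965.487 kg
Density = total biomass / volume = 37965.487 / 515 = 73.7194 kg/m^3

73.7194 kg/m^3


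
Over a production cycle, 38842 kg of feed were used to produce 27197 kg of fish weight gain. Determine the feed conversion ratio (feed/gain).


FCR = feed consumed / weight gained
FCR = 38842 kg / 27197 kg = 1.42817

1.42817


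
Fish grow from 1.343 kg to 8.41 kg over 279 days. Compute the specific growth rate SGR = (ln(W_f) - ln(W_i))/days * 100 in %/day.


ln(W_f) = ln(8.41) = 2.1294215
ln(W_i) = ln(1.343) = 0.29490592
ln(W_f) - ln(W_i) = 2.1294215 - 0.29490592 = 1.8345156
SGR = 1.8345156 / 279 * 100 = 0.657532 %/day

0.657532 %/day


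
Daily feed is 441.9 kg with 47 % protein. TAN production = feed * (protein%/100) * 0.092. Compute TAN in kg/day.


Protein in feed = 441.9 * 47/100 = 207.693 kg/day
TAN = protein * 0.092 = 207.693 * 0.092 = 19.107756 kg/day

19.107756 kg/day


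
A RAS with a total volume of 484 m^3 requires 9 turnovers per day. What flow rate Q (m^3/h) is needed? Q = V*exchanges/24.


Daily recirculation volume = 484 m^3 * 9 = 4356 m^3/day
Flow rate Q = daily volume / 24 h = 4356 / 24 = 181.5 m^3/h

181.5 m^3/h


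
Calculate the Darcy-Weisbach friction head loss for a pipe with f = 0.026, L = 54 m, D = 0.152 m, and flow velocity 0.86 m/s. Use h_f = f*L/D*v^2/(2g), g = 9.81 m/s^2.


v^2 = 0.86^2 = 0.7396 m^2/s^2
L/D = 54/0.152 = 355.26316
h_f = f*(L/D)*v^2/(2g) = 0.026 * 355.26316 * 0.7396 / 19.62 = 0.348194 m

0.348194 m


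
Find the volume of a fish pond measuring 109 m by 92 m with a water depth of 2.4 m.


Base area = L * W = 109 * 92 = 10028 m^2
Volume = area * depth = 10028 * 2.4 = 24067.2 m^3

24067.2 m^3


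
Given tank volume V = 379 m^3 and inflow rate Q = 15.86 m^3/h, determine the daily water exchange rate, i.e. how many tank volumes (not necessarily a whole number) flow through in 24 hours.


Daily flow volume = 15.86 m^3/h * 24 h = 380.64 m^3/day
Exchanges = daily flow / tank volume = 380.64 / 379 = 1.00433 exchanges/day

1.00433 exchanges/day


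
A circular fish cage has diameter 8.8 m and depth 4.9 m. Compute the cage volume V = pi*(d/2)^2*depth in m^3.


r = d/2 = 8.8/2 = 4.4 m
Base area = pi*r^2 = pi*4.4^2 = 60.821234 m^2
Volume = 60.821234 * 4.9 = 298.024 m^3

298.024 m^3


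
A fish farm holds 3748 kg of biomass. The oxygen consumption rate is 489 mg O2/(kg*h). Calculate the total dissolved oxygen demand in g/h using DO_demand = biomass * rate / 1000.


Total O2 consumption (mg/h) = 3748 kg * 489 mg/(kg*h) = 1832772 mg/h
Convert to g/h: 1832772 / 1000 = 1832.772 g/h

1832.772 g/h


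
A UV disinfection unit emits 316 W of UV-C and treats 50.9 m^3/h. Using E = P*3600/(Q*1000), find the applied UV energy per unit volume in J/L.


Energy delivered per hour = 316 W * 3600 s = 1137600 J/h
Volume treated per hour = 50.9 m^3/h * 1000 = 50900 L/h
dose = 1137600 / 50900 = 22.3497 J/L

22.3497 J/L


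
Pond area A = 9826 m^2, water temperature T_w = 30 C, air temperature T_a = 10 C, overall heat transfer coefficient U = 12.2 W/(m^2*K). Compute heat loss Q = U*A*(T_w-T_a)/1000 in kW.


Temperature difference dT = 30 - 10 = 20 K
Heat loss (W) = U * A * dT = 12.2 * 9826 * 20 = 2397544 W
Convert to kW: 2397544 / 1000 = 2397.544 kW

2397.544 kW


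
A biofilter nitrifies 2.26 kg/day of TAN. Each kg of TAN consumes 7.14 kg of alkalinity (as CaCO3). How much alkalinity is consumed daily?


Alkalinity factor: 7.14 kg CaCO3 consumed per kg TAN nitrified
alk = 2.26 kg TAN * 7.14 = 16.1364 kg CaCO3/day

16.1364 kg CaCO3/day


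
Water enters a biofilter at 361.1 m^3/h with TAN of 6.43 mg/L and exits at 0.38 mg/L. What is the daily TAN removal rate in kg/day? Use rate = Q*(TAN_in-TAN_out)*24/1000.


Concentration drop: TAN_in - TAN_out = 6.43 - 0.38 = 6.05 mg/L
Hourly TAN removed = Q * dTAN = 361.1 m^3/h * 6.05 mg/L = 2184.655 g/h  (m^3/h * mg/L = g/h)
Daily TAN removed = 2184.655 * 24 = 52431.72 g/day
Convert to kg/day: 52431.72 / 1000 = 52.43172 kg/day

52.43172 kg/day


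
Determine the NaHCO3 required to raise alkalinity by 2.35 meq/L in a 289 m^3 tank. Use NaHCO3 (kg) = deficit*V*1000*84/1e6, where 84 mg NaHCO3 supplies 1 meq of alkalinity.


Tank volume in L = 289 m^3 * 1000 = 289000 L
Total meq required = 2.35 meq/L * 289000 L = 679150 meq
NaHCO3 mass = 679150 meq * 84 mg/meq / 1e6 = 57.0486 kg

57.0486 kg


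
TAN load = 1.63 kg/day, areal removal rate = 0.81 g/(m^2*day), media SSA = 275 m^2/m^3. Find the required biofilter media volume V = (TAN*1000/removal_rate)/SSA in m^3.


A = 1.63*1000 / 0.81 = 2012.3457 m^2
V = 2012.3457 / 275 = 7.31762

7.31762 m^3


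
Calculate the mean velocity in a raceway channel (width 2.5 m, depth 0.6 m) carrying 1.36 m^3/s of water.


Cross-sectional area = W * d = 2.5 * 0.6 = 1.5 m^2
Velocity = Q / A = 1.36 / 1.5 = 0.906667 m/s

0.906667 m/s


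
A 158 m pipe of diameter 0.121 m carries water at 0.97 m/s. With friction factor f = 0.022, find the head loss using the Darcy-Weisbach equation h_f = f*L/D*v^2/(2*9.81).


v^2 = 0.97^2 = 0.9409 m^2/s^2
L/D = 158/0.121 = 1305.7851
h_f = f*(L/D)*v^2/(2g) = 0.022 * 1305.7851 * 0.9409 / 19.62 = 1.37765 m

1.37765 m


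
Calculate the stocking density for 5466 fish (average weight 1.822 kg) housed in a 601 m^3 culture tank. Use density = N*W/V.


Total biomass = 5466 fish * 1.822 kg = 9959.052 kg
Density = total biomass / volume = 9959.052 / 601 = 16.5708 kg/m^3

16.5708 kg/m^3


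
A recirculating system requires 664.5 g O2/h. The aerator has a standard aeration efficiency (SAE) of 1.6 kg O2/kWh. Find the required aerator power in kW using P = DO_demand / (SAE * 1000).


SAE in g O2/kWh = 1.6 * 1000 = 1600 g/kWh
P = DO_demand / SAE_g = 664.5 / 1600 = 0.415312 kW

0.415312 kW


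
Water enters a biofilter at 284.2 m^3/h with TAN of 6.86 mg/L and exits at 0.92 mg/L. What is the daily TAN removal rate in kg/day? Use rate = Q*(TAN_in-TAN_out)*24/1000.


Concentration drop: TAN_in - TAN_out = 6.86 - 0.92 = 5.94 mg/L
Hourly TAN removed = Q * dTAN = 284.2 m^3/h * 5.94 mg/L = 1688.148 g/h  (m^3/h * mg/L = g/h)
Daily TAN removed = 1688.148 * 24 = 40515.552 g/day
Convert to kg/day: 40515.552 / 1000 = 40.515552 kg/day

40.515552 kg/day


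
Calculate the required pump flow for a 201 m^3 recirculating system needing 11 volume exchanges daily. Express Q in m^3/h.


Daily recirculation volume = 201 m^3 * 11 = 2211 m^3/day
Flow rate Q = daily volume / 24 h = 2211 / 24 = 92.125 m^3/h

92.125 m^3/h


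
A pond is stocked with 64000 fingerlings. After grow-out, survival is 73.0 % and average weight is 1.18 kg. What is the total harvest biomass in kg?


Survivors = 64000 * 73.0/100 = 46720 fish
Harvest biomass = survivors * W_f = 46720 * 1.18 = 55129.6 kg

55129.6 kg


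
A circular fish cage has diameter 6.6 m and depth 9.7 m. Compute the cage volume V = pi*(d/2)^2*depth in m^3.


r = d/2 = 6.6/2 = 3.3 m
Base area = pi*r^2 = pi*3.3^2 = 34.211944 m^2
Volume = 34.211944 * 9.7 = 331.856 m^3

331.856 m^3


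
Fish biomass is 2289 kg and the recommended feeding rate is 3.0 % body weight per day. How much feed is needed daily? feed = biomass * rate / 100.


Feeding rate fraction = 3.0% / 100 = 0.03
Daily feed = 2289 kg * 0.03 = 68.67 kg/day

68.67 kg/day


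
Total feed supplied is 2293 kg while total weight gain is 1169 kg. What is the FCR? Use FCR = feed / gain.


FCR = feed consumed / weight gained
FCR = 2293 kg / 1169 kg = 1.96151

1.96151


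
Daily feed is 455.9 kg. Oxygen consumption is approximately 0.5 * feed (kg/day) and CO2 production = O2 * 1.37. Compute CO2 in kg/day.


O2 = 455.9 * 0.5 = 227.95
CO2 = 227.95 * 1.37 = 312.2915

312.2915 kg/day


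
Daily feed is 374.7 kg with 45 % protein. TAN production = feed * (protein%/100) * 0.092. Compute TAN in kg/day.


Protein in feed = 374.7 * 45/100 = 168.615 kg/day
TAN = protein * 0.092 = 168.615 * 0.092 = 15.51258 kg/day

15.51258 kg/day


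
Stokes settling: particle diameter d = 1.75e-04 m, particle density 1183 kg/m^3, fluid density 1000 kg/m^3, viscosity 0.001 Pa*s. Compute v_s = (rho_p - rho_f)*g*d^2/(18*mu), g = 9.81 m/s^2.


Density difference: rho_p - rho_f = 1183 - 1000 = 183 kg/m^3
d^2 = (1.75e-04)^2 = 3.0625e-08 m^2
Numerator = (rho_p - rho_f) * g * d^2 = 183 * 9.81 * 3.0625e-08 = 5.4978919e-05
Denominator = 18 * mu = 18 * 0.001 = 0.018
v_s = 5.4978919e-05 / 0.018 = 0.00305438 m/s
Check: Re = rho_f * v_s * d / mu = 1000 * 0.00305438 * 1.75e-04 / 0.001 = 0.535 < 1, so Stokes' law applies.

0.00305438 m/s


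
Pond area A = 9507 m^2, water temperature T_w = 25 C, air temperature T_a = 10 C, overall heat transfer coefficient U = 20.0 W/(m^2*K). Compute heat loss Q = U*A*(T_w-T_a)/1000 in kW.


Temperature difference dT = 25 - 10 = 15 K
Heat loss (W) = U * A * dT = 20.0 * 9507 * 15 = 2852100 W
Convert to kW: 2852100 / 1000 = 2852.1 kW

2852.1 kW


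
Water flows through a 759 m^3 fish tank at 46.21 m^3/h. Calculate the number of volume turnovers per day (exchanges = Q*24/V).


Daily flow volume = 46.21 m^3/h * 24 h = 1109.04 m^3/day
Exchanges = daily flow / tank volume = 1109.04 / 759 = 1.46119 exchanges/day

1.46119 exchanges/day


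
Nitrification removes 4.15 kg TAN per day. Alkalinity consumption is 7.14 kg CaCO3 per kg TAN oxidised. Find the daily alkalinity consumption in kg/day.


Alkalinity factor: 7.14 kg CaCO3 consumed per kg TAN nitrified
alk = 4.15 kg TAN * 7.14 = 29.631 kg CaCO3/day

29.631 kg CaCO3/day


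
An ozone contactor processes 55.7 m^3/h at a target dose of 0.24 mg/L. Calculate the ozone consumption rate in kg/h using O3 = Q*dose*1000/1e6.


O3 demand (mg/h) = Q * dose * 1000 = 55.7 * 0.24 * 1000 = 13368 mg/h
Convert mg to kg: 13368 / 1e6 = 0.013368 kg/h

0.013368 kg/h


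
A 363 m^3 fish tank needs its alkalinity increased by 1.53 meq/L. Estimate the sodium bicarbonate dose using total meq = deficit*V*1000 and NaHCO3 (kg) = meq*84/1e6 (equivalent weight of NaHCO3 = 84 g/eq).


Tank volume in L = 363 m^3 * 1000 = 363000 L
Total meq required = 1.53 meq/L * 363000 L = 555390 meq
NaHCO3 mass = 555390 meq * 84 mg/meq / 1e6 = 46.6528 kg

46.6528 kg


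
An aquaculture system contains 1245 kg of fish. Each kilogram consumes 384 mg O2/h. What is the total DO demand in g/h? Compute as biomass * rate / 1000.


Total O2 consumption (mg/h) = 1245 kg * 384 mg/(kg*h) = 478080 mg/h
Convert to g/h: 478080 / 1000 = 478.08 g/h

478.08 g/h


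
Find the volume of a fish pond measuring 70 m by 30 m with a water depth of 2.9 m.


Base area = L * W = 70 * 30 = 2100 m^2
Volume = area * depth = 2100 * 2.9 = 6090 m^3

6090 m^3


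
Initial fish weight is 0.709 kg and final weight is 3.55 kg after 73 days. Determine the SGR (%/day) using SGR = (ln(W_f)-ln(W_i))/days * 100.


ln(W_f) = ln(3.55) = 1.2669476
ln(W_i) = ln(0.709) = -0.34389975
ln(W_f) - ln(W_i) = 1.2669476 - -0.34389975 = 1.6108474
SGR = 1.6108474 / 73 * 100 = 2.20664 %/day

2.20664 %/day


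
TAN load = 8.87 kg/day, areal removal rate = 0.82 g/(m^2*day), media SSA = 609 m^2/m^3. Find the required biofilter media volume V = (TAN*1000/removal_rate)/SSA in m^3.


A = 8.87*1000 / 0.82 = 10817.073 m^2
V = 10817.073 / 609 = 17.762

17.762 m^3


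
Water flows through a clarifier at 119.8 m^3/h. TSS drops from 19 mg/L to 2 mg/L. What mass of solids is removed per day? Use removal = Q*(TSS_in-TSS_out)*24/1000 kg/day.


Concentration drop: TSS_in - TSS_out = 19 - 2 = 17 mg/L
Hourly solids removed = Q * dTSS = 119.8 m^3/h * 17 mg/L = 2036.6 g/h  (m^3/h * mg/L = g/h)
Daily solids removed = 2036.6 * 24 = 48878.4 g/day
Convert g to kg: 48878.4 / 1000 = 48.8784 kg/day

48.8784 kg/day


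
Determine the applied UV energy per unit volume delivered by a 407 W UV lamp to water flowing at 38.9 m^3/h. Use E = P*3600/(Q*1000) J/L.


Energy delivered per hour = 407 W * 3600 s = 1465200 J/h
Volume treated per hour = 38.9 m^3/h * 1000 = 38900 L/h
dose = 1465200 / 38900 = 37.6658 J/L

37.6658 J/L


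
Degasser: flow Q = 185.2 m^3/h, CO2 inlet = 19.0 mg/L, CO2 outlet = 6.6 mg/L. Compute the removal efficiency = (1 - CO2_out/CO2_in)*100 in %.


CO2_out / CO2_in = 6.6 / 19.0 = 0.34736842
Fraction remaining = 0.34736842
efficiency = (1 - 0.34736842) * 100 = 65.2632 %

65.2632 %


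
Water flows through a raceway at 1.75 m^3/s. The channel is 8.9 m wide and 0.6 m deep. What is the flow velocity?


Cross-sectional area = W * d = 8.9 * 0.6 = 5.34 m^2
Velocity = Q / A = 1.75 / 5.34 = 0.327715 m/s

0.327715 m/s


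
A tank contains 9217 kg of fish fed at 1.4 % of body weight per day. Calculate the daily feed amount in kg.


Feeding rate fraction = 1.4% / 100 = 0.014
Daily feed = 9217 kg * 0.014 = 129.038 kg/day

129.038 kg/day


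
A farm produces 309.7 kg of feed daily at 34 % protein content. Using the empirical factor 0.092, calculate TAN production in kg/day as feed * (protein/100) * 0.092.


Protein in feed = 309.7 * 34/100 = 105.298 kg/day
TAN = protein * 0.092 = 105.298 * 0.092 = 9.687416 kg/day

9.687416 kg/day


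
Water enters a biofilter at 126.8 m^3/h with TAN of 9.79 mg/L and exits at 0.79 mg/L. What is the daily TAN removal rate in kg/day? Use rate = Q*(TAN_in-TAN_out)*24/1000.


Concentration drop: TAN_in - TAN_out = 9.79 - 0.79 = 9 mg/L
Hourly TAN removed = Q * dTAN = 126.8 m^3/h * 9 mg/L = 1141.2 g/h  (m^3/h * mg/L = g/h)
Daily TAN removed = 1141.2 * 24 = 27388.8 g/day
Convert to kg/day: 27388.8 / 1000 = 27.3888 kg/day

27.3888 kg/day


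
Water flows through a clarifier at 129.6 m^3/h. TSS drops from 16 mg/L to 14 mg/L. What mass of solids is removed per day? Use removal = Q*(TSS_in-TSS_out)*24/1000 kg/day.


Concentration drop: TSS_in - TSS_out = 16 - 14 = 2 mg/L
Hourly solids removed = Q * dTSS = 129.6 m^3/h * 2 mg/L = 259.2 g/h  (m^3/h * mg/L = g/h)
Daily solids removed = 259.2 * 24 = 6220.8 g/day
Convert g to kg: 6220.8 / 1000 = 6.2208 kg/day

6.2208 kg/day


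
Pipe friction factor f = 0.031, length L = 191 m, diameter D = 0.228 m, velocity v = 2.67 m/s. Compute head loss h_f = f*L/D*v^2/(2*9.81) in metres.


v^2 = 2.67^2 = 7.1289 m^2/s^2
L/D = 191/0.228 = 837.7193
h_f = f*(L/D)*v^2/(2g) = 0.031 * 837.7193 * 7.1289 / 19.62 = 9.43591 m

9.43591 m


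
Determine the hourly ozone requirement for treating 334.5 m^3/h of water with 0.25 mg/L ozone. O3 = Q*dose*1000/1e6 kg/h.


O3 demand (mg/h) = Q * dose * 1000 = 334.5 * 0.25 * 1000 = 83625 mg/h
Convert mg to kg: 83625 / 1e6 = 0.083625 kg/h

0.083625 kg/h


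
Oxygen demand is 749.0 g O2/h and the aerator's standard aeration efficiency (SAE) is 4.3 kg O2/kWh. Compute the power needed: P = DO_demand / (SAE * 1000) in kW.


SAE in g O2/kWh = 4.3 * 1000 = 4300 g/kWh
P = DO_demand / SAE_g = 749.0 / 4300 = 0.174186 kW

0.174186 kW


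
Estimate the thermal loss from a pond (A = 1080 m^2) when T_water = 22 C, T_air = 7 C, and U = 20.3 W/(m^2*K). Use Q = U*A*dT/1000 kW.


Temperature difference dT = 22 - 7 = 15 K
Heat loss (W) = U * A * dT = 20.3 * 1080 * 15 = 328860 W
Convert to kW: 328860 / 1000 = 328.86 kW

328.86 kW


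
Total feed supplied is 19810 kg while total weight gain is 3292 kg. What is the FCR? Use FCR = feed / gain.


FCR = feed consumed / weight gained
FCR = 19810 kg / 3292 kg = 6.01762

6.01762


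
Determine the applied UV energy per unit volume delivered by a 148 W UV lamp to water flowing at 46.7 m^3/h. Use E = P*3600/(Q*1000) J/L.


Energy delivered per hour = 148 W * 3600 s = 532800 J/h
Volume treated per hour = 46.7 m^3/h * 1000 = 46700 L/h
dose = 532800 / 46700 = 11.409 J/L

11.409 J/L


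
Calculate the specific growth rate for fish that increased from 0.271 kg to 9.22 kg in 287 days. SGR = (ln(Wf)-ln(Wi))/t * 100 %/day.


ln(W_f) = ln(9.22) = 2.221375
ln(W_i) = ln(0.271) = -1.3056365
ln(W_f) - ln(W_i) = 2.221375 - -1.3056365 = 3.5270115
SGR = 3.5270115 / 287 * 100 = 1.22892 %/day

1.22892 %/day


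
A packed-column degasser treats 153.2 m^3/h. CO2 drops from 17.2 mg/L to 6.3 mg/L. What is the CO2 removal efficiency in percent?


CO2_out / CO2_in = 6.3 / 17.2 = 0.36627907
Fraction remaining = 0.36627907
efficiency = (1 - 0.36627907) * 100 = 63.3721 %

63.3721 %


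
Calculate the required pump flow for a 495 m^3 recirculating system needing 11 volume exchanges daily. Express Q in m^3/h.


Daily recirculation volume = 495 m^3 * 11 = 5445 m^3/day
Flow rate Q = daily volume / 24 h = 5445 / 24 = 226.875 m^3/h

226.875 m^3/h


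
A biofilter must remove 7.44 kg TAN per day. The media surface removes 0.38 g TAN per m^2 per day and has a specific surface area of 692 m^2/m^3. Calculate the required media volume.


A = 7.44*1000 / 0.38 = 19578.947 m^2
V = 19578.947 / 692 = 28.2933

28.2933 m^3


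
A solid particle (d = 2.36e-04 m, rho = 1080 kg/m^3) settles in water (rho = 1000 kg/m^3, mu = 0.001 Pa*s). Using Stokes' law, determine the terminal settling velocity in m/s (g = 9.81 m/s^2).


Density difference: rho_p - rho_f = 1080 - 1000 = 80 kg/m^3
d^2 = (2.36e-04)^2 = 5.5696e-08 m^2
Numerator = (rho_p - rho_f) * g * d^2 = 80 * 9.81 * 5.5696e-08 = 4.3710221e-05
Denominator = 18 * mu = 18 * 0.001 = 0.018
v_s = 4.3710221e-05 / 0.018 = 0.00242835 m/s
Check: Re = rho_f * v_s * d / mu = 1000 * 0.00242835 * 2.36e-04 / 0.001 = 0.573 < 1, so Stokes' law applies.

0.00242835 m/s


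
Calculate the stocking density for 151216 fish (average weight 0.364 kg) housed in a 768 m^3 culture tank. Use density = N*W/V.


Total biomass = 151216 fish * 0.364 kg = 55042.624 kg
Density = total biomass / volume = 55042.624 / 768 = 71.6701 kg/m^3

71.6701 kg/m^3


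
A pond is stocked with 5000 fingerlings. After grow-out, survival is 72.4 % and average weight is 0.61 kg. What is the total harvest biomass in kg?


Survivors = 5000 * 72.4/100 = 3620 fish
Harvest biomass = survivors * W_f = 3620 * 0.61 = 2208.2 kg

2208.2 kg


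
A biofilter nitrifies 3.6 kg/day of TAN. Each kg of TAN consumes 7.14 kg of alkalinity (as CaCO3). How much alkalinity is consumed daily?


Alkalinity factor: 7.14 kg CaCO3 consumed per kg TAN nitrified
alk = 3.6 kg TAN * 7.14 = 25.704 kg CaCO3/day

25.704 kg CaCO3/day


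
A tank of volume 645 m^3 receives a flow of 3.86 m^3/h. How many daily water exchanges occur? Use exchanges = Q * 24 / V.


Daily flow volume = 3.86 m^3/h * 24 h = 92.64 m^3/day
Exchanges = daily flow / tank volume = 92.64 / 645 = 0.143628 exchanges/day

0.143628 exchanges/day


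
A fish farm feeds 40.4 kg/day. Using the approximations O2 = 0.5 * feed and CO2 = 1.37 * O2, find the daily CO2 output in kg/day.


O2 = 40.4 * 0.5 = 20.2
CO2 = 20.2 * 1.37 = 27.674

27.674 kg/day


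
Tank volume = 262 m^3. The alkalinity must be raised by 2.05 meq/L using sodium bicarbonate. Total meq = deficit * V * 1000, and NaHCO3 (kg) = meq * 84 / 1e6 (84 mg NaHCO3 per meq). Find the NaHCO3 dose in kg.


Tank volume in L = 262 m^3 * 1000 = 262000 L
Total meq required = 2.05 meq/L * 262000 L = 537100 meq
NaHCO3 mass = 537100 meq * 84 mg/meq / 1e6 = 45.1164 kg

45.1164 kg


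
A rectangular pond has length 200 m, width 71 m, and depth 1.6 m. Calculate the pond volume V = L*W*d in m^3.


Base area = L * W = 200 * 71 = 14200 m^2
Volume = area * depth = 14200 * 1.6 = 22720 m^3

22720 m^3


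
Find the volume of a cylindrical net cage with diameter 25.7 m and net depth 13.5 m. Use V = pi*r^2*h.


r = d/2 = 25.7/2 = 12.85 m
Base area = pi*r^2 = pi*12.85^2 = 518.74763 m^2
Volume = 518.74763 * 13.5 = 7003.09 m^3

7003.09 m^3


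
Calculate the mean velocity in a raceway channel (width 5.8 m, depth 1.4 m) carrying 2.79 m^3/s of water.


Cross-sectional area = W * d = 5.8 * 1.4 = 8.12 m^2
Velocity = Q / A = 2.79 / 8.12 = 0.343596 m/s

0.343596 m/s


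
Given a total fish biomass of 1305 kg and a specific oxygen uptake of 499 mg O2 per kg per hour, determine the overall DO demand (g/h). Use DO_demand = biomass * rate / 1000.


Total O2 consumption (mg/h) = 1305 kg * 499 mg/(kg*h) = 651195 mg/h
Convert to g/h: 651195 / 1000 = 651.195 g/h

651.195 g/h


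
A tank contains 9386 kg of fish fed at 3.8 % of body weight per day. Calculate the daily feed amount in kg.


Feeding rate fraction = 3.8% / 100 = 0.038
Daily feed = 9386 kg * 0.038 = 356.668 kg/day

356.668 kg/day


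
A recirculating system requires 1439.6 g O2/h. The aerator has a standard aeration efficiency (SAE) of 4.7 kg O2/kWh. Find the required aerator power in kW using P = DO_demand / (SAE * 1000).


SAE in g O2/kWh = 4.7 * 1000 = 4700 g/kWh
P = DO_demand / SAE_g = 1439.6 / 4700 = 0.306298 kW

0.306298 kW


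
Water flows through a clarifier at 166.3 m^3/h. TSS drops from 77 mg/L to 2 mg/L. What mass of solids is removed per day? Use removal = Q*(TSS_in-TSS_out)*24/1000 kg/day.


Concentration drop: TSS_in - TSS_out = 77 - 2 = 75 mg/L
Hourly solids removed = Q * dTSS = 166.3 m^3/h * 75 mg/L = 12472.5 g/h  (m^3/h * mg/L = g/h)
Daily solids removed = 12472.5 * 24 = 299340 g/day
Convert g to kg: 299340 / 1000 = 299.34 kg/day

299.34 kg/day


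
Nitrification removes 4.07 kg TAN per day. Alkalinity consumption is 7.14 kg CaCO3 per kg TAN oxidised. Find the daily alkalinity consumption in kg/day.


Alkalinity factor: 7.14 kg CaCO3 consumed per kg TAN nitrified
alk = 4.07 kg TAN * 7.14 = 29.0598 kg CaCO3/day

29.0598 kg CaCO3/day


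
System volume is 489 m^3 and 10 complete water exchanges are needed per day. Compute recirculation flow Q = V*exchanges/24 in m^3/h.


Daily recirculation volume = 489 m^3 * 10 = 4890 m^3/day
Flow rate Q = daily volume / 24 h = 4890 / 24 = 203.75 m^3/h

203.75 m^3/h


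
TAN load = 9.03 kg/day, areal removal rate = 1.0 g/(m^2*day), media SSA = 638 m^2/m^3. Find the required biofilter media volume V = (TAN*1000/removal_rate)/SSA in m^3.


A = 9.03*1000 / 1.0 = 9030 m^2
V = 9030 / 638 = 14.1536

14.1536 m^3


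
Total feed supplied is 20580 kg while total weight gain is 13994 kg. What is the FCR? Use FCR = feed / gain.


FCR = feed consumed / weight gained
FCR = 20580 kg / 13994 kg = 1.47063

1.47063


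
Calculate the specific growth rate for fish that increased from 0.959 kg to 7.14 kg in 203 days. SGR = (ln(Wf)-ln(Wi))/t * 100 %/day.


ln(W_f) = ln(7.14) = 1.9657128
ln(W_i) = ln(0.959) = -0.041864204
ln(W_f) - ln(W_i) = 1.9657128 - -0.041864204 = 2.007577
SGR = 2.007577 / 203 * 100 = 0.988954 %/day

0.988954 %/day


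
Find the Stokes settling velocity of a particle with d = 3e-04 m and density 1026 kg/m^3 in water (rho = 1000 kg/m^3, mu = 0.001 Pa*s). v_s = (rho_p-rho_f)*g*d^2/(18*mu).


Density difference: rho_p - rho_f = 1026 - 1000 = 26 kg/m^3
d^2 = (3e-04)^2 = 9e-08 m^2
Numerator = (rho_p - rho_f) * g * d^2 = 26 * 9.81 * 9e-08 = 2.29554e-05
Denominator = 18 * mu = 18 * 0.001 = 0.018
v_s = 2.29554e-05 / 0.018 = 0.0012753 m/s
Check: Re = rho_f * v_s * d / mu = 1000 * 0.0012753 * 3e-04 / 0.001 = 0.383 < 1, so Stokes' law applies.

0.0012753 m/s


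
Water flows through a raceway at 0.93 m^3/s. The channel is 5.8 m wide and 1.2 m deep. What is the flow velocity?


Cross-sectional area = W * d = 5.8 * 1.2 = 6.96 m^2
Velocity = Q / A = 0.93 / 6.96 = 0.133621 m/s

0.133621 m/s


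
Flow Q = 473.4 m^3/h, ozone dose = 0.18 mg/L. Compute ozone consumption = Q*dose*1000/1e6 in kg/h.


O3 demand (mg/h) = Q * dose * 1000 = 473.4 * 0.18 * 1000 = 85212 mg/h
Convert mg to kg: 85212 / 1e6 = 0.085212 kg/h

0.085212 kg/h


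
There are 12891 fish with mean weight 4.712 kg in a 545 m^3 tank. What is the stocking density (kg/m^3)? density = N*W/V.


Total biomass = 12891 fish * 4.712 kg = 60742.392 kg
Density = total biomass / volume = 60742.392 / 545 = 111.454 kg/m^3

111.454 kg/m^3


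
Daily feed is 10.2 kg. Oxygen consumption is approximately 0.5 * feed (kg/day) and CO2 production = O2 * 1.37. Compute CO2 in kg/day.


O2 = 10.2 * 0.5 = 5.1
CO2 = 5.1 * 1.37 = 6.987

6.987 kg/day


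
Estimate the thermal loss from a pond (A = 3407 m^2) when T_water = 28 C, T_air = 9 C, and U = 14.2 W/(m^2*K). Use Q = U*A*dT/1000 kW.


Temperature difference dT = 28 - 9 = 19 K
Heat loss (W) = U * A * dT = 14.2 * 3407 * 19 = 919208.6 W
Convert to kW: 919208.6 / 1000 = 919.2086 kW

919.2086 kW


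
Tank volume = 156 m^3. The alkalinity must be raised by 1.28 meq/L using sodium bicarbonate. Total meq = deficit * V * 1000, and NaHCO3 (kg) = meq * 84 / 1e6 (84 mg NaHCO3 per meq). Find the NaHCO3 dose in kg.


Tank volume in L = 156 m^3 * 1000 = 156000 L
Total meq required = 1.28 meq/L * 156000 L = 199680 meq
NaHCO3 mass = 199680 meq * 84 mg/meq / 1e6 = 16.7731 kg

16.7731 kg


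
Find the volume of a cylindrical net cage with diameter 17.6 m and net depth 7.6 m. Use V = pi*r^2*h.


r = d/2 = 17.6/2 = 8.8 m
Base area = pi*r^2 = pi*8.8^2 = 243.28494 m^2
Volume = 243.28494 * 7.6 = 1848.97 m^3

1848.97 m^3


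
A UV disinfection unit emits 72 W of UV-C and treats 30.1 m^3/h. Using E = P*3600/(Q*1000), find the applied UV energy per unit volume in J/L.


Energy delivered per hour = 72 W * 3600 s = 259200 J/h
Volume treated per hour = 30.1 m^3/h * 1000 = 30100 L/h
dose = 259200 / 30100 = 8.6113 J/L

8.6113 J/L


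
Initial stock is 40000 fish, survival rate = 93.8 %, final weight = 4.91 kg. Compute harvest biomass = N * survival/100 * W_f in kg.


Survivors = 40000 * 93.8/100 = 37520 fish
Harvest biomass = survivors * W_f = 37520 * 4.91 = 184223.2 kg

184223.2 kg


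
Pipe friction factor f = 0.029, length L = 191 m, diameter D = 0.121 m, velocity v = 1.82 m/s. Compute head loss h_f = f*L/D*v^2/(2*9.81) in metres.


v^2 = 1.82^2 = 3.3124 m^2/s^2
L/D = 191/0.121 = 1578.5124
h_f = f*(L/D)*v^2/(2g) = 0.029 * 1578.5124 * 3.3124 / 19.62 = 7.7284 m

7.7284 m


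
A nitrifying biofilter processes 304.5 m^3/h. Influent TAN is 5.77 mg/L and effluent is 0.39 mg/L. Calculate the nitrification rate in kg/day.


Concentration drop: TAN_in - TAN_out = 5.77 - 0.39 = 5.38 mg/L
Hourly TAN removed = Q * dTAN = 304.5 m^3/h * 5.38 mg/L = 1638.21 g/h  (m^3/h * mg/L = g/h)
Daily TAN removed = 1638.21 * 24 = 39317.04 g/day
Convert to kg/day: 39317.04 / 1000 = 39.31704 kg/day

39.31704 kg/day


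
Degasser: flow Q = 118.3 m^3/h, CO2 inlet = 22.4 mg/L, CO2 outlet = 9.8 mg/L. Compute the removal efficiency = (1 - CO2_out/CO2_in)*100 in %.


CO2_out / CO2_in = 9.8 / 22.4 = 0.4375
Fraction remaining = 0.4375
efficiency = (1 - 0.4375) * 100 = 56.25 %

56.25 %


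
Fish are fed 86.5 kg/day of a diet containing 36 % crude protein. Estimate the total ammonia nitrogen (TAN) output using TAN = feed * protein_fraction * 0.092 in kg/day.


Protein in feed = 86.5 * 36/100 = 31.14 kg/day
TAN = protein * 0.092 = 31.14 * 0.092 = 2.86488 kg/day

2.86488 kg/day


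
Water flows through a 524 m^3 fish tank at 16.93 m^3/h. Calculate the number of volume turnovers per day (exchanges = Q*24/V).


Daily flow volume = 16.93 m^3/h * 24 h = 406.32 m^3/day
Exchanges = daily flow / tank volume = 406.32 / 524 = 0.77542 exchanges/day

0.77542 exchanges/day


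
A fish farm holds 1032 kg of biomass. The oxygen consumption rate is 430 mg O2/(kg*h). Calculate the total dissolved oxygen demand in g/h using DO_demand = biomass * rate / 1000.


Total O2 consumption (mg/h) = 1032 kg * 430 mg/(kg*h) = 443760 mg/h
Convert to g/h: 443760 / 1000 = 443.76 g/h

443.76 g/h


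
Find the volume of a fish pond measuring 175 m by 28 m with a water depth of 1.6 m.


Base area = L * W = 175 * 28 = 4900 m^2
Volume = area * depth = 4900 * 1.6 = 7840 m^3

7840 m^3


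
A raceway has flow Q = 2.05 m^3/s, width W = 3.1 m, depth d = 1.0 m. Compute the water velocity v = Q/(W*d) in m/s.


Cross-sectional area = W * d = 3.1 * 1.0 = 3.1 m^2
Velocity = Q / A = 2.05 / 3.1 = 0.66129 m/s

0.66129 m/s


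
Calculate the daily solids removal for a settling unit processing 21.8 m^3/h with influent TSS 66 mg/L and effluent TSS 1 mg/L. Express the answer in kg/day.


Concentration drop: TSS_in - TSS_out = 66 - 1 = 65 mg/L
Hourly solids removed = Q * dTSS = 21.8 m^3/h * 65 mg/L = 1417 g/h  (m^3/h * mg/L = g/h)
Daily solids removed = 1417 * 24 = 34008 g/day
Convert g to kg: 34008 / 1000 = 34.008 kg/day

34.008 kg/day


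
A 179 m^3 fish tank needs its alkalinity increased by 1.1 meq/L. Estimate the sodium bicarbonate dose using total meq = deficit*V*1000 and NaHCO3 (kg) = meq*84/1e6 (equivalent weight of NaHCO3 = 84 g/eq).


Tank volume in L = 179 m^3 * 1000 = 179000 L
Total meq required = 1.1 meq/L * 179000 L = 196900 meq
NaHCO3 mass = 196900 meq * 84 mg/meq / 1e6 = 16.5396 kg

16.5396 kg


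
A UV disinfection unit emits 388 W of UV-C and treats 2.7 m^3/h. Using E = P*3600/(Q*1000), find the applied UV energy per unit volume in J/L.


Energy delivered per hour = 388 W * 3600 s = 1396800 J/h
Volume treated per hour = 2.7 m^3/h * 1000 = 2700 L/h
dose = 1396800 / 2700 = 517.333 J/L

517.333 J/L


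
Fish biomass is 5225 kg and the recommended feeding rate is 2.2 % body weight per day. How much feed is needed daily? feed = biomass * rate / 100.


Feeding rate fraction = 2.2% / 100 = 0.022
Daily feed = 5225 kg * 0.022 = 114.95 kg/day

114.95 kg/day


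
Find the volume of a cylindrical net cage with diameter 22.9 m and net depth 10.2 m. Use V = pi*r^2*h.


r = d/2 = 22.9/2 = 11.45 m
Base area = pi*r^2 = pi*11.45^2 = 411.87065 m^2
Volume = 411.87065 * 10.2 = 4201.08 m^3

4201.08 m^3


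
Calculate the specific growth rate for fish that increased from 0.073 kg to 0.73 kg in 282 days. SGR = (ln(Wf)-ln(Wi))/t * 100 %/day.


ln(W_f) = ln(0.73) = -0.31471074
ln(W_i) = ln(0.073) = -2.6172958
ln(W_f) - ln(W_i) = -0.31471074 - -2.6172958 = 2.3025851
SGR = 2.3025851 / 282 * 100 = 0.81652 %/day

0.81652 %/day


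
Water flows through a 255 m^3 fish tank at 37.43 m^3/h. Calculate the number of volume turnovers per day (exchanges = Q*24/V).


Daily flow volume = 37.43 m^3/h * 24 h = 898.32 m^3/day
Exchanges = daily flow / tank volume = 898.32 / 255 = 3.52282 exchanges/day

3.52282 exchanges/day


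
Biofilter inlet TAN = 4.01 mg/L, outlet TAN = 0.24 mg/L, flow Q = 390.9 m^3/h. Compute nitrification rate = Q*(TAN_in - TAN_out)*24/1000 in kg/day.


Concentration drop: TAN_in - TAN_out = 4.01 - 0.24 = 3.77 mg/L
Hourly TAN removed = Q * dTAN = 390.9 m^3/h * 3.77 mg/L = 1473.693 g/h  (m^3/h * mg/L = g/h)
Daily TAN removed = 1473.693 * 24 = 35368.632 g/day
Convert to kg/day: 35368.632 / 1000 = 35.368632 kg/day

35.368632 kg/day


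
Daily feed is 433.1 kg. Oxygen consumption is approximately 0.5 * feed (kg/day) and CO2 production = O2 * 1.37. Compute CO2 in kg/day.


O2 = 433.1 * 0.5 = 216.55
CO2 = 216.55 * 1.37 = 296.6735

296.6735 kg/day


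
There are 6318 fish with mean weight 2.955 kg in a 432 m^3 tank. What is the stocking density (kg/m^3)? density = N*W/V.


Total biomass = 6318 fish * 2.955 kg = 18669.69 kg
Density = total biomass / volume = 18669.69 / 432 = 43.2169 kg/m^3

43.2169 kg/m^3


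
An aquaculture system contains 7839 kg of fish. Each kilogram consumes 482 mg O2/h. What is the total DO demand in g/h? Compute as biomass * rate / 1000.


Total O2 consumption (mg/h) = 7839 kg * 482 mg/(kg*h) = 3778398 mg/h
Convert to g/h: 3778398 / 1000 = 3778.398 g/h

3778.398 g/h


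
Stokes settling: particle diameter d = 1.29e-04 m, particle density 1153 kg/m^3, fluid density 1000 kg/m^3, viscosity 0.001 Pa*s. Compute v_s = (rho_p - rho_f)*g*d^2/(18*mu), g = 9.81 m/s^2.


Density difference: rho_p - rho_f = 1153 - 1000 = 153 kg/m^3
d^2 = (1.29e-04)^2 = 1.6641e-08 m^2
Numerator = (rho_p - rho_f) * g * d^2 = 153 * 9.81 * 1.6641e-08 = 2.4976976e-05
Denominator = 18 * mu = 18 * 0.001 = 0.018
v_s = 2.4976976e-05 / 0.018 = 0.00138761 m/s
Check: Re = rho_f * v_s * d / mu = 1000 * 0.00138761 * 1.29e-04 / 0.001 = 0.179 < 1, so Stokes' law applies.

0.00138761 m/s


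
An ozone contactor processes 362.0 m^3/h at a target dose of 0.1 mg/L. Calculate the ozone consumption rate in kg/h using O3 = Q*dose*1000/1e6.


O3 demand (mg/h) = Q * dose * 1000 = 362.0 * 0.1 * 1000 = 36200 mg/h
Convert mg to kg: 36200 / 1e6 = 0.0362 kg/h

0.0362 kg/h


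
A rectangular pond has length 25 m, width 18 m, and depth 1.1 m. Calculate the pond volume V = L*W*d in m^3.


Base area = L * W = 25 * 18 = 450 m^2
Volume = area * depth = 450 * 1.1 = 495 m^3

495 m^3


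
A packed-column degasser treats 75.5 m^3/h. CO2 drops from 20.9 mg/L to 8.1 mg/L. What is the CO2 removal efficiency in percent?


CO2_out / CO2_in = 8.1 / 20.9 = 0.38755981
Fraction remaining = 0.38755981
efficiency = (1 - 0.38755981) * 100 = 61.244 %

61.244 %


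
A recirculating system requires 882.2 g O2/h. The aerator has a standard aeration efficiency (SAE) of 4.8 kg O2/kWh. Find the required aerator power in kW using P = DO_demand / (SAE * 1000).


SAE in g O2/kWh = 4.8 * 1000 = 4800 g/kWh
P = DO_demand / SAE_g = 882.2 / 4800 = 0.183792 kW

0.183792 kW


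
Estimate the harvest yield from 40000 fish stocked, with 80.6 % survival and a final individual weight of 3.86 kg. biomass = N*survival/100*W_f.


Survivors = 40000 * 80.6/100 = 32240 fish
Harvest biomass = survivors * W_f = 32240 * 3.86 = 124446.4 kg

124446.4 kg


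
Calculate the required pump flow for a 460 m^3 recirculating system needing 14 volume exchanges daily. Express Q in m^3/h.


Daily recirculation volume = 460 m^3 * 14 = 6440 m^3/day
Flow rate Q = daily volume / 24 h = 6440 / 24 = 268.333 m^3/h

268.333 m^3/h


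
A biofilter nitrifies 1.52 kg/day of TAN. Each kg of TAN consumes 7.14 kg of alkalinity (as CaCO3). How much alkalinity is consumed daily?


Alkalinity factor: 7.14 kg CaCO3 consumed per kg TAN nitrified
alk = 1.52 kg TAN * 7.14 = 10.8528 kg CaCO3/day

10.8528 kg CaCO3/day


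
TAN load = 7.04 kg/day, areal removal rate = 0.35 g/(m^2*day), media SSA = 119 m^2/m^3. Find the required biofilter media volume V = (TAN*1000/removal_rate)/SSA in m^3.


A = 7.04*1000 / 0.35 = 20114.286 m^2
V = 20114.286 / 119 = 169.028

169.028 m^3
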